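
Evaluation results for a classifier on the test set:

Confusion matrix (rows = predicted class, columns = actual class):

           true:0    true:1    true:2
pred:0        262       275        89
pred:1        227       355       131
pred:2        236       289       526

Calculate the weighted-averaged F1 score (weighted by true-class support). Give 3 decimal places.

Per-class F1 score (2·TP/(2·TP+FP+FN)):
  0: TP=262, FP=275+89=364, FN=227+236=463 → 524/1351 = 0.3879
  1: TP=355, FP=227+131=358, FN=275+289=564 → 710/1632 = 0.4350
  2: TP=526, FP=236+289=525, FN=89+131=220 → 1052/1797 = 0.5854
Weighted-F1 score = Σ (supportᵢ/N)·F1 scoreᵢ with N=2390: (725/2390)·0.3879 + (919/2390)·0.4350 + (746/2390)·0.5854 = 0.468

0.468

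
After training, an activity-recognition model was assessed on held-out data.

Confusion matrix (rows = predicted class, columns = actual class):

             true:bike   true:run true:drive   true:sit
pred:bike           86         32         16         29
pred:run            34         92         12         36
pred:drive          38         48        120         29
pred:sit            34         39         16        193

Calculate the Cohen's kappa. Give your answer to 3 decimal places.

0.428

Observed agreement pₒ = trace/N = 491/854 = 0.5749
Expected agreement pₑ = Σ (rowᵢ·colᵢ)/N² = (192·163 + 211·174 + 164·235 + 287·282)/854² = 0.2571
κ = (pₒ − pₑ)/(1 − pₑ) = (0.5749 − 0.2571)/(1 − 0.2571) = 0.428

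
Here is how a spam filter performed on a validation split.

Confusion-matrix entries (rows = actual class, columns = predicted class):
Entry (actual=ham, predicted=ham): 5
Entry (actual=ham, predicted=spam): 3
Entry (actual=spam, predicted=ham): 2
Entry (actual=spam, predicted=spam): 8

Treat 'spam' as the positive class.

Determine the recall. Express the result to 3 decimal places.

0.800

Recall = TP/(TP+FN) = 8/(8+2) = 8/10 = 0.800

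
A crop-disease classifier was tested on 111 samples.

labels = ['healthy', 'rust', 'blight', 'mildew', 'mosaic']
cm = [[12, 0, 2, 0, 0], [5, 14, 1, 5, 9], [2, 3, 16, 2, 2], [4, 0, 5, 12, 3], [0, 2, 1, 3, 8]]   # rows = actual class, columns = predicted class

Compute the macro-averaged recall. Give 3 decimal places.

0.596

Per-class recall (TP/(TP+FN)):
  healthy: TP=12, FN=0+2+0+0=2 → 12/14 = 0.8571
  rust: TP=14, FN=5+1+5+9=20 → 14/34 = 0.4118
  blight: TP=16, FN=2+3+2+2=9 → 16/25 = 0.6400
  mildew: TP=12, FN=4+0+5+3=12 → 12/24 = 0.5000
  mosaic: TP=8, FN=0+2+1+3=6 → 8/14 = 0.5714
Macro-recall = mean = (0.8571 + 0.4118 + 0.6400 + 0.5000 + 0.5714) / 5 = 0.596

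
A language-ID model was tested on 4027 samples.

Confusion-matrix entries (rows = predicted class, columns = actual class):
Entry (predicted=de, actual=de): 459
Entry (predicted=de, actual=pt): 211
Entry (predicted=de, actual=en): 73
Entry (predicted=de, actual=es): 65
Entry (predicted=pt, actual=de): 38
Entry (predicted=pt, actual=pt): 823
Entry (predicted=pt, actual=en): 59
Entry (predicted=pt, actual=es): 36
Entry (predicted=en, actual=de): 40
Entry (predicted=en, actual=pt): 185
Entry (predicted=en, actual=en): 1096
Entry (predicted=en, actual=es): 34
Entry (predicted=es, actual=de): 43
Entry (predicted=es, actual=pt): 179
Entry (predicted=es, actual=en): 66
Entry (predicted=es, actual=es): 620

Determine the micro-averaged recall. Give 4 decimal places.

0.7445

Micro-averaging pools counts across classes: ΣTP=2998, ΣFP=1029, ΣFN=1029.
Micro-recall = TP/(TP+FN) on pooled counts = 0.7445 (equals overall accuracy in single-label multiclass).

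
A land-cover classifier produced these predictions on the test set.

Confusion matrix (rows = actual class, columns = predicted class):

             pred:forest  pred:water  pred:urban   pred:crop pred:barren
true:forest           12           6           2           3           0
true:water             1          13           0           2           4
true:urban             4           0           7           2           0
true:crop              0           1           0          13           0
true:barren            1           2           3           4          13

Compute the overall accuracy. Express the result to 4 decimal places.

0.6237

Accuracy = trace / total = (12+13+7+13+13=58) / 93 = 58/93 = 0.6237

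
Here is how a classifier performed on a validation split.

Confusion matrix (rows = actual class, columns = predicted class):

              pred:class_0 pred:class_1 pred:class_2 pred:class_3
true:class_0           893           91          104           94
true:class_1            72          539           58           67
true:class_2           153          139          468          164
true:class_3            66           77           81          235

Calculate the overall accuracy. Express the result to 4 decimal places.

0.6468

Accuracy = trace / total = (893+539+468+235=2135) / 3301 = 2135/3301 = 0.6468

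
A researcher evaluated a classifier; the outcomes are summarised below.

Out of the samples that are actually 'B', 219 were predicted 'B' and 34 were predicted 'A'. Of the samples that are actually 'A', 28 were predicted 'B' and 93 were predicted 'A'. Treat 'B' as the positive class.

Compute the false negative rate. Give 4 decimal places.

FNR = FN/(FN+TP) = 34/(34+219) = 0.1344

0.1344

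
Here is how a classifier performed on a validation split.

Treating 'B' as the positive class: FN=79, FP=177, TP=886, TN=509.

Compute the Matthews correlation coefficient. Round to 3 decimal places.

MCC = (TP·TN − FP·FN) / √((TP+FP)(TP+FN)(TN+FP)(TN+FN))
Numerator = 886·509 − 177·79 = 436991
Denominator = √(1063·965·686·588) = √413772877560 = 643251.7995
MCC = 436991 / 643251.7995 = 0.679

0.679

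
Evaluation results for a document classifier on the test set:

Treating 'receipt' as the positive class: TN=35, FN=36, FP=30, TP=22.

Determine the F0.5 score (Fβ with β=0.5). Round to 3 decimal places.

0.414

Fβ = (1+β²)·TP / ((1+β²)·TP + β²·FN + FP), with β²=1/4
= 1.25·22 / (1.25·22 + 0.25·36 + 30) = 0.414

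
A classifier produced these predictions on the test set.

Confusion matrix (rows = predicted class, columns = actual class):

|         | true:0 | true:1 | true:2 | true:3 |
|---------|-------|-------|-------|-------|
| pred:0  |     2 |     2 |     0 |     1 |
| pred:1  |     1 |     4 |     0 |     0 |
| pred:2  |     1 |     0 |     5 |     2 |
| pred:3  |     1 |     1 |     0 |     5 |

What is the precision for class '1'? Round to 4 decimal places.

0.8000

One-vs-rest for '1': TP = diagonal; FP = other classes predicted '1'; FN = '1' predicted as other.
precision = TP/(TP+FP).
1: TP=4, FP=1+0+0=1 → 4/5 = 0.80000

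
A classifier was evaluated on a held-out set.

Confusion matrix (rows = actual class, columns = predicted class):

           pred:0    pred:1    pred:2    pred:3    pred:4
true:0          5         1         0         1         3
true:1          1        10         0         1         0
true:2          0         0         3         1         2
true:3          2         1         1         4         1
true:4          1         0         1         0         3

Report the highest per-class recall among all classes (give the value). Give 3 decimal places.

0.833

Per-class recall (TP/(TP+FN)):
  0: TP=5, FN=1+0+1+3=5 → 5/10 = 0.5000
  1: TP=10, FN=1+0+1+0=2 → 10/12 = 0.8333
  2: TP=3, FN=0+0+1+2=3 → 3/6 = 0.5000
  3: TP=4, FN=2+1+1+1=5 → 4/9 = 0.4444
  4: TP=3, FN=1+0+1+0=2 → 3/5 = 0.6000
Highest is class '1' with recall = 0.833.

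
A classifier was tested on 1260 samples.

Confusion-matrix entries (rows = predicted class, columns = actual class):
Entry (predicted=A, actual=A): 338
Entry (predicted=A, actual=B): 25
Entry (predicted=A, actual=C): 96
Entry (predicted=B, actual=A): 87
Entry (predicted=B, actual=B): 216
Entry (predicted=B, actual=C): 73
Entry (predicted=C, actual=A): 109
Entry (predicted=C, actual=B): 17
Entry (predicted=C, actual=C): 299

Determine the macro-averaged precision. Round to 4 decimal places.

0.6715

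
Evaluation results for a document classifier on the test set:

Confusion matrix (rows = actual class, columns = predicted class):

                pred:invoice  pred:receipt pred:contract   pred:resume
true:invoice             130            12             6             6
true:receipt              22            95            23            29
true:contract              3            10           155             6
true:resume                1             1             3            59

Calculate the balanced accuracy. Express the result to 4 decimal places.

Balanced accuracy = mean of per-class recall.
  invoice: recall = 130/154 = 0.84416
  receipt: recall = 95/169 = 0.56213
  contract: recall = 155/174 = 0.89080
  resume: recall = 59/64 = 0.92188
Mean = (0.84416 + 0.56213 + 0.89080 + 0.92188) / 4 = 0.8047

0.8047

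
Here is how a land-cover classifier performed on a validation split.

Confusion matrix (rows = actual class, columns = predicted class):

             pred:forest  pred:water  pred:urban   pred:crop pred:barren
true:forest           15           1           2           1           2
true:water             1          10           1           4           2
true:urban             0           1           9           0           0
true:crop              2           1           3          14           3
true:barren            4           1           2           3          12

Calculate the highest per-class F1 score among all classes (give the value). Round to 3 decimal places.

0.698

Per-class F1 score (2·TP/(2·TP+FP+FN)):
  forest: TP=15, FP=1+0+2+4=7, FN=1+2+1+2=6 → 30/43 = 0.6977
  water: TP=10, FP=1+1+1+1=4, FN=1+1+4+2=8 → 20/32 = 0.6250
  urban: TP=9, FP=2+1+3+2=8, FN=0+1+0+0=1 → 18/27 = 0.6667
  crop: TP=14, FP=1+4+0+3=8, FN=2+1+3+3=9 → 28/45 = 0.6222
  barren: TP=12, FP=2+2+0+3=7, FN=4+1+2+3=10 → 24/41 = 0.5854
Highest is class 'forest' with F1 score = 0.698.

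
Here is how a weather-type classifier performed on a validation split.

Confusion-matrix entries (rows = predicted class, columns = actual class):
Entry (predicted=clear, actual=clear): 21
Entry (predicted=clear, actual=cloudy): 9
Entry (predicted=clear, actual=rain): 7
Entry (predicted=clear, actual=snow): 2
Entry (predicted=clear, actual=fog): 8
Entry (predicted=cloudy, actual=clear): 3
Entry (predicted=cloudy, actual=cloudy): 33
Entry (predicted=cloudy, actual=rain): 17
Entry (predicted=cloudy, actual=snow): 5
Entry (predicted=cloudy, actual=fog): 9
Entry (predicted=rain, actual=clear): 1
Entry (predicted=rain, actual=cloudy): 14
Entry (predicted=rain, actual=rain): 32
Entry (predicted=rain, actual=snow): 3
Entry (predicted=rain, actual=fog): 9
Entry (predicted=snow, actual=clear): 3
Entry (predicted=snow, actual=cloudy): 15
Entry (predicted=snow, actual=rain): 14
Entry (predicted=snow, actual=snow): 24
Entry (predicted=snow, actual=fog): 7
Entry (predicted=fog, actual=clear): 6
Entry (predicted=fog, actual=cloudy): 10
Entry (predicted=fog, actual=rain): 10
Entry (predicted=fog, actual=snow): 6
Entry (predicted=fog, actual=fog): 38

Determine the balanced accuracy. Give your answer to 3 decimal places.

Balanced accuracy = mean of per-class recall.
  clear: recall = 21/34 = 0.6176
  cloudy: recall = 33/81 = 0.4074
  rain: recall = 32/80 = 0.4000
  snow: recall = 24/40 = 0.6000
  fog: recall = 38/71 = 0.5352
Mean = (0.6176 + 0.4074 + 0.4000 + 0.6000 + 0.5352) / 5 = 0.512

0.512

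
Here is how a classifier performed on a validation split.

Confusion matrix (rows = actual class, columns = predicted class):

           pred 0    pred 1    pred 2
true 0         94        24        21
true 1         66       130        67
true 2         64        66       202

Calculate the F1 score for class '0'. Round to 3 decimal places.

0.518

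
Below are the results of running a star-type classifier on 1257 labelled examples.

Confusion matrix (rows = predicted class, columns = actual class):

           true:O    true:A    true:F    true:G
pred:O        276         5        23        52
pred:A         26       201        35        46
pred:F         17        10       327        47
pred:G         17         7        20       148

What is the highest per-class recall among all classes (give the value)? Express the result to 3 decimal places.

0.901

Per-class recall (TP/(TP+FN)):
  O: TP=276, FN=26+17+17=60 → 276/336 = 0.8214
  A: TP=201, FN=5+10+7=22 → 201/223 = 0.9013
  F: TP=327, FN=23+35+20=78 → 327/405 = 0.8074
  G: TP=148, FN=52+46+47=145 → 148/293 = 0.5051
Highest is class 'A' with recall = 0.901.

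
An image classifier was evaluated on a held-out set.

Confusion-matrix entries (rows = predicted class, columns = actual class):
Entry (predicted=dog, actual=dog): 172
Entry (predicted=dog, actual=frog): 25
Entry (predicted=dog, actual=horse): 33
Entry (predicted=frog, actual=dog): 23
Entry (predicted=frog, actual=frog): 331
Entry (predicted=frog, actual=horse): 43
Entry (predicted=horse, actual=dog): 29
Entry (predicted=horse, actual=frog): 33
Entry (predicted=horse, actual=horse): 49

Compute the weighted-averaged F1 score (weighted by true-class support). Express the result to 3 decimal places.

0.744

Per-class F1 score (2·TP/(2·TP+FP+FN)):
  dog: TP=172, FP=25+33=58, FN=23+29=52 → 344/454 = 0.7577
  frog: TP=331, FP=23+43=66, FN=25+33=58 → 662/786 = 0.8422
  horse: TP=49, FP=29+33=62, FN=33+43=76 → 98/236 = 0.4153
Weighted-F1 score = Σ (supportᵢ/N)·F1 scoreᵢ with N=738: (224/738)·0.7577 + (389/738)·0.8422 + (125/738)·0.4153 = 0.744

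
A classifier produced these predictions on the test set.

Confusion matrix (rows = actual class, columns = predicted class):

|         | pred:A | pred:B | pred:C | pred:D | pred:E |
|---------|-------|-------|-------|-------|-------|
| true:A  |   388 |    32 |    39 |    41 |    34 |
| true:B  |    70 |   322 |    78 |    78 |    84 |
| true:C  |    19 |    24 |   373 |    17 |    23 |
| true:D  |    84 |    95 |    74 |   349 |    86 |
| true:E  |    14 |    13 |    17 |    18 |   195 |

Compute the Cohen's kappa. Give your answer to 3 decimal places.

Observed agreement pₒ = trace/N = 1627/2567 = 0.6338
Expected agreement pₑ = Σ (rowᵢ·colᵢ)/N² = (534·575 + 632·486 + 456·581 + 688·503 + 257·422)/2567² = 0.2024
κ = (pₒ − pₑ)/(1 − pₑ) = (0.6338 − 0.2024)/(1 − 0.2024) = 0.541

0.541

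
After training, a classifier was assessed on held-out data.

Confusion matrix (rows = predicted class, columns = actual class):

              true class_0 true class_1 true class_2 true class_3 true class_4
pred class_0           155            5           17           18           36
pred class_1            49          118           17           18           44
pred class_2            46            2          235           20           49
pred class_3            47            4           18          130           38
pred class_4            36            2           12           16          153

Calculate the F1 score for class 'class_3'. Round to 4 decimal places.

0.5923

F1 score = 2·TP/(2·TP+FP+FN).
class_3: TP=130, FP=47+4+18+38=107, FN=18+18+20+16=72 → 260/439 = 0.59226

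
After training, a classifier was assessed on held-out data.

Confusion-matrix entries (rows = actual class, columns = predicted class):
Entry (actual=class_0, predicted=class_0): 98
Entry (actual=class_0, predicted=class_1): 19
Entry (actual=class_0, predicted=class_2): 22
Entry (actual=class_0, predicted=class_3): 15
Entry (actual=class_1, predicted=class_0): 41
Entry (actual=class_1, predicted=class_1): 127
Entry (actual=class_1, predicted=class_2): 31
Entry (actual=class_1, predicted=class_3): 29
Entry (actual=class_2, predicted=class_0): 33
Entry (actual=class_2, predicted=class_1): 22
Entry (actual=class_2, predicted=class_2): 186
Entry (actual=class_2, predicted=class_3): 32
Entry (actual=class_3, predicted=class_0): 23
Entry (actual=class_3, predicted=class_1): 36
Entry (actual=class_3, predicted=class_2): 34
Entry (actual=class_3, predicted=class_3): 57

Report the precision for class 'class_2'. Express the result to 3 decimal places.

Treat 'class_2' as positive and all other classes as negative.
precision = TP/(TP+FP).
class_2: TP=186, FP=22+31+34=87 → 186/273 = 0.6813

0.681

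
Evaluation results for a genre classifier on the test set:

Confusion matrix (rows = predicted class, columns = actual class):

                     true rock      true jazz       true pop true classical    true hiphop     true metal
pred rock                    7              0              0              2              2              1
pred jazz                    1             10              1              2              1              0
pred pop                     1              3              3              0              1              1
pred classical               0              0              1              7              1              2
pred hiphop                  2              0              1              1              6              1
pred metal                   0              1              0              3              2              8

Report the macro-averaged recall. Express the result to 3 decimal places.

0.566

Per-class recall (TP/(TP+FN)):
  rock: TP=7, FN=1+1+0+2+0=4 → 7/11 = 0.6364
  jazz: TP=10, FN=0+3+0+0+1=4 → 10/14 = 0.7143
  pop: TP=3, FN=0+1+1+1+0=3 → 3/6 = 0.5000
  classical: TP=7, FN=2+2+0+1+3=8 → 7/15 = 0.4667
  hiphop: TP=6, FN=2+1+1+1+2=7 → 6/13 = 0.4615
  metal: TP=8, FN=1+0+1+2+1=5 → 8/13 = 0.6154
Macro-recall = mean = (0.6364 + 0.7143 + 0.5000 + 0.4667 + 0.4615 + 0.6154) / 6 = 0.566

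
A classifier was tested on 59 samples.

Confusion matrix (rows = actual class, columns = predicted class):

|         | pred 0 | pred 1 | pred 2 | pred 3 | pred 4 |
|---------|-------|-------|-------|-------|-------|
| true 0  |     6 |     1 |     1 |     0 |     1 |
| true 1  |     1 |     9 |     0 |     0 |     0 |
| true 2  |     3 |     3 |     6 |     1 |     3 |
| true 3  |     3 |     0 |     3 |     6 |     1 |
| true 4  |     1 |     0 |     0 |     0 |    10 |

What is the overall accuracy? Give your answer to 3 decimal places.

Accuracy = trace / total = (6+9+6+6+10=37) / 59 = 37/59 = 0.627

0.627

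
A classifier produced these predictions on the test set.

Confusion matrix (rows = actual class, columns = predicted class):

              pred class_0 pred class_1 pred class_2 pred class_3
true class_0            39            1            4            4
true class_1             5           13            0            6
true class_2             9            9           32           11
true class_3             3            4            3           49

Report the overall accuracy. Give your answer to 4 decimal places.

0.6927

Accuracy = trace / total = (39+13+32+49=133) / 192 = 133/192 = 0.6927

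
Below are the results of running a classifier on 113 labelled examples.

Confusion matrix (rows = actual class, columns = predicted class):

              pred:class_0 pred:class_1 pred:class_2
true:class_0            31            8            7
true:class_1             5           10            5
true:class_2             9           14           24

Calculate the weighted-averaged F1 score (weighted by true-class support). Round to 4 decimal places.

Per-class F1 score (2·TP/(2·TP+FP+FN)):
  class_0: TP=31, FP=5+9=14, FN=8+7=15 → 62/91 = 0.68132
  class_1: TP=10, FP=8+14=22, FN=5+5=10 → 20/52 = 0.38462
  class_2: TP=24, FP=7+5=12, FN=9+14=23 → 48/83 = 0.57831
Weighted-F1 score = Σ (supportᵢ/N)·F1 scoreᵢ with N=113: (46/113)·0.68132 + (20/113)·0.38462 + (47/113)·0.57831 = 0.5860

0.5860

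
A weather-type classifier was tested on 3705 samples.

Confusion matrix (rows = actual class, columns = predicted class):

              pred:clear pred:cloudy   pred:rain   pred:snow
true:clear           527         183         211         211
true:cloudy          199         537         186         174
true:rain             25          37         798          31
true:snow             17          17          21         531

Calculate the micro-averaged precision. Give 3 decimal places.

Micro-averaging pools counts across classes: ΣTP=2393, ΣFP=1312, ΣFN=1312.
Micro-precision = TP/(TP+FP) on pooled counts = 0.646 (equals overall accuracy in single-label multiclass).

0.646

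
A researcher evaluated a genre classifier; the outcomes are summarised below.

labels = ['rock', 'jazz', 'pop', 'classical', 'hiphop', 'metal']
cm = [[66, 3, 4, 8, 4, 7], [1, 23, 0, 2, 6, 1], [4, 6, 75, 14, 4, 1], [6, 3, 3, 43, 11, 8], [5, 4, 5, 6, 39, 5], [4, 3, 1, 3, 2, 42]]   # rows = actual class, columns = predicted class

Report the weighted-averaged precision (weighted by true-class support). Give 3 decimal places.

0.695

Per-class precision (TP/(TP+FP)):
  rock: TP=66, FP=1+4+6+5+4=20 → 66/86 = 0.7674
  jazz: TP=23, FP=3+6+3+4+3=19 → 23/42 = 0.5476
  pop: TP=75, FP=4+0+3+5+1=13 → 75/88 = 0.8523
  classical: TP=43, FP=8+2+14+6+3=33 → 43/76 = 0.5658
  hiphop: TP=39, FP=4+6+4+11+2=27 → 39/66 = 0.5909
  metal: TP=42, FP=7+1+1+8+5=22 → 42/64 = 0.6563
Weighted-precision = Σ (supportᵢ/N)·precisionᵢ with N=422: (92/422)·0.7674 + (33/422)·0.5476 + (104/422)·0.8523 + (74/422)·0.5658 + (64/422)·0.5909 + (55/422)·0.6563 = 0.695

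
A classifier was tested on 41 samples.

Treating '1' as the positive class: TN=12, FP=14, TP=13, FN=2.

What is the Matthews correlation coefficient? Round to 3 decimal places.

0.333

MCC = (TP·TN − FP·FN) / √((TP+FP)(TP+FN)(TN+FP)(TN+FN))
Numerator = 13·12 − 14·2 = 128
Denominator = √(27·15·26·14) = √147420 = 383.9531
MCC = 128 / 383.9531 = 0.333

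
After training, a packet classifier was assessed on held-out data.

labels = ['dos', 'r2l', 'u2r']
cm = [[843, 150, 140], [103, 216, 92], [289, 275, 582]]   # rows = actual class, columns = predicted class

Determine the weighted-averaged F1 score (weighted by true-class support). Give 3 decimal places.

0.616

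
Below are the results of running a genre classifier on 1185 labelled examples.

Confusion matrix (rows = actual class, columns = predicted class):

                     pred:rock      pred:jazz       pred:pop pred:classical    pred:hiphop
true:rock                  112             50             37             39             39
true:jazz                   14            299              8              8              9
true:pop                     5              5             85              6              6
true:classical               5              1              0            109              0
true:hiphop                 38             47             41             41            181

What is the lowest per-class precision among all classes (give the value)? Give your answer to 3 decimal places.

Per-class precision (TP/(TP+FP)):
  rock: TP=112, FP=14+5+5+38=62 → 112/174 = 0.6437
  jazz: TP=299, FP=50+5+1+47=103 → 299/402 = 0.7438
  pop: TP=85, FP=37+8+0+41=86 → 85/171 = 0.4971
  classical: TP=109, FP=39+8+6+41=94 → 109/203 = 0.5369
  hiphop: TP=181, FP=39+9+6+0=54 → 181/235 = 0.7702
Lowest is class 'pop' with precision = 0.497.

0.497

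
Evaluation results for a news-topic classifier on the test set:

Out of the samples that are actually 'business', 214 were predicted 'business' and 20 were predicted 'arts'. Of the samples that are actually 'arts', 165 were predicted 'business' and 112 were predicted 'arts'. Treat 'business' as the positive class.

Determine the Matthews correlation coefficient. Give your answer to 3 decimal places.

MCC = (TP·TN − FP·FN) / √((TP+FP)(TP+FN)(TN+FP)(TN+FN))
Numerator = 214·112 − 165·20 = 20668
Denominator = √(379·234·277·132) = √3242714904 = 56944.8409
MCC = 20668 / 56944.8409 = 0.363

0.363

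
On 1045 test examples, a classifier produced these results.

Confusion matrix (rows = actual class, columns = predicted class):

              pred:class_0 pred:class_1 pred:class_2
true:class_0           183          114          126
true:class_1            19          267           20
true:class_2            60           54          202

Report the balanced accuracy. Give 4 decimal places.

Balanced accuracy = mean of per-class recall.
  class_0: recall = 183/423 = 0.43262
  class_1: recall = 267/306 = 0.87255
  class_2: recall = 202/316 = 0.63924
Mean = (0.43262 + 0.87255 + 0.63924) / 3 = 0.6481

0.6481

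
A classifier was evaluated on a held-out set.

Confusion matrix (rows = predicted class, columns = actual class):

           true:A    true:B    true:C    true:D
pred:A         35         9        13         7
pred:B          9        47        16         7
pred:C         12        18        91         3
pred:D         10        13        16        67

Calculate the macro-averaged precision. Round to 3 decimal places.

0.627

Per-class precision (TP/(TP+FP)):
  A: TP=35, FP=9+13+7=29 → 35/64 = 0.5469
  B: TP=47, FP=9+16+7=32 → 47/79 = 0.5949
  C: TP=91, FP=12+18+3=33 → 91/124 = 0.7339
  D: TP=67, FP=10+13+16=39 → 67/106 = 0.6321
Macro-precision = mean = (0.5469 + 0.5949 + 0.7339 + 0.6321) / 4 = 0.627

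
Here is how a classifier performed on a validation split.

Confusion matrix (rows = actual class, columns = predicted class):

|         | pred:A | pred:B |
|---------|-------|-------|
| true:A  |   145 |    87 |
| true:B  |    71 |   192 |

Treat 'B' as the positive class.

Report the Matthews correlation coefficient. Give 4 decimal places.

0.3572

MCC = (TP·TN − FP·FN) / √((TP+FP)(TP+FN)(TN+FP)(TN+FN))
Numerator = 192·145 − 87·71 = 21663
Denominator = √(279·263·232·216) = √3677068224 = 60638.8343
MCC = 21663 / 60638.8343 = 0.3572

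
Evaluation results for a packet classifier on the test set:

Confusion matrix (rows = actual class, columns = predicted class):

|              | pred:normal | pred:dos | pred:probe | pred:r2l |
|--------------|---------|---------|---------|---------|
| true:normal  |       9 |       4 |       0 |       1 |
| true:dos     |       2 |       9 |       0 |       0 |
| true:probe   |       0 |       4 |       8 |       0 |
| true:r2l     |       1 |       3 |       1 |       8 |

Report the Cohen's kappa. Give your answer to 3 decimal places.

Observed agreement pₒ = trace/N = 34/50 = 0.6800
Expected agreement pₑ = Σ (rowᵢ·colᵢ)/N² = (14·12 + 11·20 + 12·9 + 13·9)/50² = 0.2452
κ = (pₒ − pₑ)/(1 − pₑ) = (0.6800 − 0.2452)/(1 − 0.2452) = 0.576

0.576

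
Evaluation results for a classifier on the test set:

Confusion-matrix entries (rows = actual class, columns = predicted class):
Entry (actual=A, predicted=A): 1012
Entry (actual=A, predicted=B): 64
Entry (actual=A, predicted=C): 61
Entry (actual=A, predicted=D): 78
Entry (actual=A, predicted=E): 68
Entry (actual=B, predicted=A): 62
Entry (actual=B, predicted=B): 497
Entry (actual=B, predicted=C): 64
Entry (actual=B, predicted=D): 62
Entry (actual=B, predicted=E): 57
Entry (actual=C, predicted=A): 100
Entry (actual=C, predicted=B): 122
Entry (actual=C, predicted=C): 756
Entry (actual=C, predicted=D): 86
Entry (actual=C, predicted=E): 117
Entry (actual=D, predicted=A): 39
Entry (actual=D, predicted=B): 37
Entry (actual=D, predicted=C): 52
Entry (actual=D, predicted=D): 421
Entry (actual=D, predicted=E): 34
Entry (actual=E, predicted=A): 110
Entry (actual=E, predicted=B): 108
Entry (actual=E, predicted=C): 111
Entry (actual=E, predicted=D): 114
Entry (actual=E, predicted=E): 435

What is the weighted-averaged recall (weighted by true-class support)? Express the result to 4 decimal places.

0.6687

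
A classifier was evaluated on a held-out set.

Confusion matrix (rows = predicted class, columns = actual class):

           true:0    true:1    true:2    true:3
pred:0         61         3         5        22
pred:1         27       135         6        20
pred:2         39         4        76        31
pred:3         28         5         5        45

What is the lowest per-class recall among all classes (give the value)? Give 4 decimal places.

Per-class recall (TP/(TP+FN)):
  0: TP=61, FN=27+39+28=94 → 61/155 = 0.39355
  1: TP=135, FN=3+4+5=12 → 135/147 = 0.91837
  2: TP=76, FN=5+6+5=16 → 76/92 = 0.82609
  3: TP=45, FN=22+20+31=73 → 45/118 = 0.38136
Lowest is class '3' with recall = 0.3814.

0.3814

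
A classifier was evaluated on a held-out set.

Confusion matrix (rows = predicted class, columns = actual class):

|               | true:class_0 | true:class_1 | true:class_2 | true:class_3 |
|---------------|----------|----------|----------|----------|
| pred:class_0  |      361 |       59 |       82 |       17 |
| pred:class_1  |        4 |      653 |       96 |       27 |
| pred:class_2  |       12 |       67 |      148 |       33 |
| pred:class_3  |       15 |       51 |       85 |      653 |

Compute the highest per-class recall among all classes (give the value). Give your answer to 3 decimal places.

Per-class recall (TP/(TP+FN)):
  class_0: TP=361, FN=4+12+15=31 → 361/392 = 0.9209
  class_1: TP=653, FN=59+67+51=177 → 653/830 = 0.7867
  class_2: TP=148, FN=82+96+85=263 → 148/411 = 0.3601
  class_3: TP=653, FN=17+27+33=77 → 653/730 = 0.8945
Highest is class 'class_0' with recall = 0.921.

0.921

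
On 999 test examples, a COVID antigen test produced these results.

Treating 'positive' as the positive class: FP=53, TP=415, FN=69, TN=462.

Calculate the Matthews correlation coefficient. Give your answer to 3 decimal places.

MCC = (TP·TN − FP·FN) / √((TP+FP)(TP+FN)(TN+FP)(TN+FN))
Numerator = 415·462 − 53·69 = 188073
Denominator = √(468·484·515·531) = √61943104080 = 248883.7160
MCC = 188073 / 248883.7160 = 0.756

0.756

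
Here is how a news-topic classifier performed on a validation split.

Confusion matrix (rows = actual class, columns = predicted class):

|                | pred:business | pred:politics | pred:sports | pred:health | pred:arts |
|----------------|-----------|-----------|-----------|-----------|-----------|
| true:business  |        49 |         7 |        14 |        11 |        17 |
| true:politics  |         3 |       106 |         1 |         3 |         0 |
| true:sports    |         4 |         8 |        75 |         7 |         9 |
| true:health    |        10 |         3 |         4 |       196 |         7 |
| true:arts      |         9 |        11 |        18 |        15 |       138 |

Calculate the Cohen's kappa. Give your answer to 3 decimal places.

0.714

Observed agreement pₒ = trace/N = 564/725 = 0.7779
Expected agreement pₑ = Σ (rowᵢ·colᵢ)/N² = (98·75 + 113·135 + 103·112 + 220·232 + 191·171)/725² = 0.2242
κ = (pₒ − pₑ)/(1 − pₑ) = (0.7779 − 0.2242)/(1 − 0.2242) = 0.714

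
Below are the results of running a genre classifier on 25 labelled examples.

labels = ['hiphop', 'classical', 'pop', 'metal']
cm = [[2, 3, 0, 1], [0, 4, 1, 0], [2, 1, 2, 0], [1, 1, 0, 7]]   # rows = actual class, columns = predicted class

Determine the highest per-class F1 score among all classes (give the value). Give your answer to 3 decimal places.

0.824

Per-class F1 score (2·TP/(2·TP+FP+FN)):
  hiphop: TP=2, FP=0+2+1=3, FN=3+0+1=4 → 4/11 = 0.3636
  classical: TP=4, FP=3+1+1=5, FN=0+1+0=1 → 8/14 = 0.5714
  pop: TP=2, FP=0+1+0=1, FN=2+1+0=3 → 4/8 = 0.5000
  metal: TP=7, FP=1+0+0=1, FN=1+1+0=2 → 14/17 = 0.8235
Highest is class 'metal' with F1 score = 0.824.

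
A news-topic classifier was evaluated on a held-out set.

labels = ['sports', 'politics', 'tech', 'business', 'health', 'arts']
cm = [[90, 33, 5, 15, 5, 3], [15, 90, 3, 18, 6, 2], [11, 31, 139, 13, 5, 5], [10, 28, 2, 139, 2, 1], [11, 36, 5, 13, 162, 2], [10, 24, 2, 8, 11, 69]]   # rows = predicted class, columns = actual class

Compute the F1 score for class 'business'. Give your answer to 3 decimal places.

Treat 'business' as positive and all other classes as negative.
F1 score = 2·TP/(2·TP+FP+FN).
business: TP=139, FP=10+28+2+2+1=43, FN=15+18+13+13+8=67 → 278/388 = 0.7165

0.716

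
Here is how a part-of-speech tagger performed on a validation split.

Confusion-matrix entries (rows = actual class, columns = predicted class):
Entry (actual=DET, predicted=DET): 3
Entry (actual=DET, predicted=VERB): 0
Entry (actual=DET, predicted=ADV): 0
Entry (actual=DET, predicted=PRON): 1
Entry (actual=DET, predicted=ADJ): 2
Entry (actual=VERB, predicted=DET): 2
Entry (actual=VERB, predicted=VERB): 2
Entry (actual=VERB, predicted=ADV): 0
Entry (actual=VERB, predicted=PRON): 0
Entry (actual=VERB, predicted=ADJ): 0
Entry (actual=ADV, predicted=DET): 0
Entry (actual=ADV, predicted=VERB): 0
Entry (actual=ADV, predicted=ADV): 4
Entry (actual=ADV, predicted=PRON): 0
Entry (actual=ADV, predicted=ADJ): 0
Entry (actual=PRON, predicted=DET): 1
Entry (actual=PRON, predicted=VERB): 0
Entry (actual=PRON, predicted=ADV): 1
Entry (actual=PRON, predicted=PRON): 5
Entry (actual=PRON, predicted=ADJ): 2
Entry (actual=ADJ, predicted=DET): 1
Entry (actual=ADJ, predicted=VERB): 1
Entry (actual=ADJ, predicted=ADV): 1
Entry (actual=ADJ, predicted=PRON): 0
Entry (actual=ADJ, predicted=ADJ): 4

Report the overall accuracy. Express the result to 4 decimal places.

0.6000

Accuracy = trace / total = (3+2+4+5+4=18) / 30 = 18/30 = 0.6000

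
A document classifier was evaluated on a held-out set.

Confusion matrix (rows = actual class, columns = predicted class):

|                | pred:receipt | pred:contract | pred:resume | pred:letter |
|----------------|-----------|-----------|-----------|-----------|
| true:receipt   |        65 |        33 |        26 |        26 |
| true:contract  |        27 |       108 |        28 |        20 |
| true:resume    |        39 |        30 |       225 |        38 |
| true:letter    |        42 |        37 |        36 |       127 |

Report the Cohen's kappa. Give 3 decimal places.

0.425

Observed agreement pₒ = trace/N = 525/907 = 0.5788
Expected agreement pₑ = Σ (rowᵢ·colᵢ)/N² = (150·173 + 183·208 + 332·315 + 242·211)/907² = 0.2670
κ = (pₒ − pₑ)/(1 − pₑ) = (0.5788 − 0.2670)/(1 − 0.2670) = 0.425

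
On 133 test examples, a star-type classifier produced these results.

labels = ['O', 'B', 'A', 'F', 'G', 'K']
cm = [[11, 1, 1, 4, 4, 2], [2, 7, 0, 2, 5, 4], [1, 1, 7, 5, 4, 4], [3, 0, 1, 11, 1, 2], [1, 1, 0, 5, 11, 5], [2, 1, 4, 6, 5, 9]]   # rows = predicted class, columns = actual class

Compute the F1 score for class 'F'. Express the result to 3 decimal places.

0.431

Take TP from the diagonal, FP from the rest of the 'F' prediction marginal, FN from the rest of the 'F' actual marginal.
F1 score = 2·TP/(2·TP+FP+FN).
F: TP=11, FP=3+0+1+1+2=7, FN=4+2+5+5+6=22 → 22/51 = 0.4314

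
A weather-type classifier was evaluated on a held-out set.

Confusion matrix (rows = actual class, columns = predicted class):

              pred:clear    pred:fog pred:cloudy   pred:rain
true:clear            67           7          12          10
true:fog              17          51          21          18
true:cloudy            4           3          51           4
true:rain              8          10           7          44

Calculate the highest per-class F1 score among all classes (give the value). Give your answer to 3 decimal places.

0.698

Per-class F1 score (2·TP/(2·TP+FP+FN)):
  clear: TP=67, FP=17+4+8=29, FN=7+12+10=29 → 134/192 = 0.6979
  fog: TP=51, FP=7+3+10=20, FN=17+21+18=56 → 102/178 = 0.5730
  cloudy: TP=51, FP=12+21+7=40, FN=4+3+4=11 → 102/153 = 0.6667
  rain: TP=44, FP=10+18+4=32, FN=8+10+7=25 → 88/145 = 0.6069
Highest is class 'clear' with F1 score = 0.698.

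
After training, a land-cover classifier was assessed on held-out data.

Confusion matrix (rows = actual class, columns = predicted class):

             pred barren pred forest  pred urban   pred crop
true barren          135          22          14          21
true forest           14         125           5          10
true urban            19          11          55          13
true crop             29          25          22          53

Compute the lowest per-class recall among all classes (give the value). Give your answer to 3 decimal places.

0.411

Per-class recall (TP/(TP+FN)):
  barren: TP=135, FN=22+14+21=57 → 135/192 = 0.7031
  forest: TP=125, FN=14+5+10=29 → 125/154 = 0.8117
  urban: TP=55, FN=19+11+13=43 → 55/98 = 0.5612
  crop: TP=53, FN=29+25+22=76 → 53/129 = 0.4109
Lowest is class 'crop' with recall = 0.411.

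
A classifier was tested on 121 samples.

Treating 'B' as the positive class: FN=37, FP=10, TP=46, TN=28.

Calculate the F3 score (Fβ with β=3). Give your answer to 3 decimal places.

0.573

Fβ = (1+β²)·TP / ((1+β²)·TP + β²·FN + FP), with β²=9
= 10·46 / (10·46 + 9·37 + 10) = 0.573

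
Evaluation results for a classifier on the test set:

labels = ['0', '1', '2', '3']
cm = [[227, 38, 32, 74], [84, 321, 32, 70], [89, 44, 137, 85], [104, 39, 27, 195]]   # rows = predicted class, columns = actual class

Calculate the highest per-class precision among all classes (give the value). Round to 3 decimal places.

0.633

Per-class precision (TP/(TP+FP)):
  0: TP=227, FP=38+32+74=144 → 227/371 = 0.6119
  1: TP=321, FP=84+32+70=186 → 321/507 = 0.6331
  2: TP=137, FP=89+44+85=218 → 137/355 = 0.3859
  3: TP=195, FP=104+39+27=170 → 195/365 = 0.5342
Highest is class '1' with precision = 0.633.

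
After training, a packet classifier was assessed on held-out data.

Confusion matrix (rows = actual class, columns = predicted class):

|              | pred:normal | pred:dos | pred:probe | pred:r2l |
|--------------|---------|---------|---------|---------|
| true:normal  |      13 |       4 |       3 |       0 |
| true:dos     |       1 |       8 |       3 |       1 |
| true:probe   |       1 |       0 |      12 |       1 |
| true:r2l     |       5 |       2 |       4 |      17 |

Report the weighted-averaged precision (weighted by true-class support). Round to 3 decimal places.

Per-class precision (TP/(TP+FP)):
  normal: TP=13, FP=1+1+5=7 → 13/20 = 0.6500
  dos: TP=8, FP=4+0+2=6 → 8/14 = 0.5714
  probe: TP=12, FP=3+3+4=10 → 12/22 = 0.5455
  r2l: TP=17, FP=0+1+1=2 → 17/19 = 0.8947
Weighted-precision = Σ (supportᵢ/N)·precisionᵢ with N=75: (20/75)·0.6500 + (13/75)·0.5714 + (14/75)·0.5455 + (28/75)·0.8947 = 0.708

0.708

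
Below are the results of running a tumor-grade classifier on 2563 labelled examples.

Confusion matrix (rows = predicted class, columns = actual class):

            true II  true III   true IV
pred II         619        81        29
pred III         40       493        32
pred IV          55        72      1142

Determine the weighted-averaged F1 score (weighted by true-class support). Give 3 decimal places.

0.878

Per-class F1 score (2·TP/(2·TP+FP+FN)):
  II: TP=619, FP=81+29=110, FN=40+55=95 → 1238/1443 = 0.8579
  III: TP=493, FP=40+32=72, FN=81+72=153 → 986/1211 = 0.8142
  IV: TP=1142, FP=55+72=127, FN=29+32=61 → 2284/2472 = 0.9239
Weighted-F1 score = Σ (supportᵢ/N)·F1 scoreᵢ with N=2563: (714/2563)·0.8579 + (646/2563)·0.8142 + (1203/2563)·0.9239 = 0.878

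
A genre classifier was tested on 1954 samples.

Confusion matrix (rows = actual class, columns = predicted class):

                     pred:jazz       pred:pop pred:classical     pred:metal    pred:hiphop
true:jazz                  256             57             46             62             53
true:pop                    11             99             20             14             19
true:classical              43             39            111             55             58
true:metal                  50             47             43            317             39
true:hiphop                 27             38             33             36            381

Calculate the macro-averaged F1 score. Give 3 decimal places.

0.560

Per-class F1 score (2·TP/(2·TP+FP+FN)):
  jazz: TP=256, FP=11+43+50+27=131, FN=57+46+62+53=218 → 512/861 = 0.5947
  pop: TP=99, FP=57+39+47+38=181, FN=11+20+14+19=64 → 198/443 = 0.4470
  classical: TP=111, FP=46+20+43+33=142, FN=43+39+55+58=195 → 222/559 = 0.3971
  metal: TP=317, FP=62+14+55+36=167, FN=50+47+43+39=179 → 634/980 = 0.6469
  hiphop: TP=381, FP=53+19+58+39=169, FN=27+38+33+36=134 → 762/1065 = 0.7155
Macro-F1 score = mean = (0.5947 + 0.4470 + 0.3971 + 0.6469 + 0.7155) / 5 = 0.560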